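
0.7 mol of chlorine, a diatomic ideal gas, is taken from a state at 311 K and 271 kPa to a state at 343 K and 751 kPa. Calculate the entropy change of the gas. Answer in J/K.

ΔS = nC_p ln(T₂/T₁) − nR ln(P₂/P₁), with C_p = 7R/2 = 29.1 J mol⁻¹ K⁻¹ for a diatomic ideal gas.
ΔS = 0.7 × [29.1 × ln(343/311) − 8.314 × ln(751/271)] = -3.94 J/K.

ΔS = -3.94 J/K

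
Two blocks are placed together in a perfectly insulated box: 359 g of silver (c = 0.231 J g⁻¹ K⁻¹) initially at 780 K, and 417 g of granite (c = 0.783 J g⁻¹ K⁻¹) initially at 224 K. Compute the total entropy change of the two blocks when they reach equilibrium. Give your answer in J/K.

ΔS_total = 63.3 J/K

Energy balance: T_f = (m₁c₁T₁ + m₂c₂T₂)/(m₁c₁ + m₂c₂) = 336.61 K.
ΔS₁ = m₁c₁ ln(T_f/T₁) = 82.929 × ln(336.61/780) = -69.69 J/K.
ΔS₂ = m₂c₂ ln(T_f/T₂) = 326.511 × ln(336.61/224) = 133 J/K.
ΔS_total = -69.69 + 133 = 63.3 J/K.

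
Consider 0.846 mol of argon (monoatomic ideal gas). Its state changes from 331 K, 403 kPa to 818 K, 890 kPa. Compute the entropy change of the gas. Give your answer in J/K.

ΔS = nC_p ln(T₂/T₁) − nR ln(P₂/P₁), with C_p = 5R/2 = 20.79 J mol⁻¹ K⁻¹ for a monoatomic ideal gas.
ΔS = 0.846 × [20.79 × ln(818/331) − 8.314 × ln(890/403)] = 10.3 J/K.

ΔS = 10.3 J/K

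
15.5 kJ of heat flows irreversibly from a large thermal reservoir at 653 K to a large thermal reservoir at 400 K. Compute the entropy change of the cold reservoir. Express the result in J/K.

ΔS_cold = 38.8 J/K

The cold reservoir gains heat Q, so ΔS_cold = +Q/T_C = 15500/400 = 38.8 J/K.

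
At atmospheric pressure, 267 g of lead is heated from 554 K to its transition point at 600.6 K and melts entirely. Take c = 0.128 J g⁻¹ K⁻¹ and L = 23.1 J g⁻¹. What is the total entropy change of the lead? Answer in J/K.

ΔS = 13 J/K

Warming step: ΔS₁ = m c ln(T_tr/T_i) = 267 × 0.128 × ln(600.6/554) = 2.76 J/K.
Phase change: ΔS₂ = +mL/T_tr = 267 × 23.1 / 600.6 = 10.27 J/K.
ΔS_total = (2.76) + (10.27) = 13 J/K.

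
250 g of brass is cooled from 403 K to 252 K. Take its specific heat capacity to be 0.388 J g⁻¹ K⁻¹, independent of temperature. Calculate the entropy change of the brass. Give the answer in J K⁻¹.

ΔS = ∫dQ_rev/T = m c ln(T₂/T₁) = 250 × 0.388 × ln(252/403) = -45.5 J/K.

ΔS = -45.5 J/K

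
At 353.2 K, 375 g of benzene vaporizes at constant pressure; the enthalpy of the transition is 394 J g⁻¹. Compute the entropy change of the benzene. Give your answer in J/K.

ΔS = 418 J/K

Heat absorbed by the substance: Q = mL = 375 × 394 = 147750 J.
At constant T, ΔS = Q_rev/T = 147750 / 353.2 = 418 J/K.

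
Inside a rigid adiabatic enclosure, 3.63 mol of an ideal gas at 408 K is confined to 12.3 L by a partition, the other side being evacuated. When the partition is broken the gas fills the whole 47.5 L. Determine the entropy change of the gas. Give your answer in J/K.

ΔS_gas = 40.8 J/K

For an ideal gas in free expansion Q = 0 and W = 0, so T is unchanged.
Entropy is a state function; using a reversible isothermal path, ΔS_gas = nR ln(V₂/V₁) = 3.63 × 8.314 × ln(47.5/12.3) = 40.8 J/K.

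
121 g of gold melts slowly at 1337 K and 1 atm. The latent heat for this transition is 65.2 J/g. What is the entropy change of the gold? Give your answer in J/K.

Heat absorbed by the substance: Q = mL = 121 × 65.2 = 7889.2 J.
At constant T, ΔS = Q_rev/T = 7889.2 / 1337 = 5.9 J/K.

ΔS = 5.9 J/K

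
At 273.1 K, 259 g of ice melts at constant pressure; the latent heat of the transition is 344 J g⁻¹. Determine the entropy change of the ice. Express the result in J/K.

ΔS = 326 J/K

Heat absorbed by the substance: Q = mL = 259 × 344 = 89096 J.
At constant T, ΔS = Q_rev/T = 89096 / 273.1 = 326 J/K.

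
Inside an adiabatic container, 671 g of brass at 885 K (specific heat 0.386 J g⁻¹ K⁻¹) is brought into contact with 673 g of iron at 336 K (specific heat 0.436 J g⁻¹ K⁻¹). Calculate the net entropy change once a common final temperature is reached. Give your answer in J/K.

Energy balance: T_f = (m₁c₁T₁ + m₂c₂T₂)/(m₁c₁ + m₂c₂) = 593.4 K.
ΔS₁ = m₁c₁ ln(T_f/T₁) = 259.006 × ln(593.4/885) = -103.5 J/K.
ΔS₂ = m₂c₂ ln(T_f/T₂) = 293.428 × ln(593.4/336) = 166.9 J/K.
ΔS_total = -103.5 + 166.9 = 63.4 J/K.

ΔS_total = 63.4 J/K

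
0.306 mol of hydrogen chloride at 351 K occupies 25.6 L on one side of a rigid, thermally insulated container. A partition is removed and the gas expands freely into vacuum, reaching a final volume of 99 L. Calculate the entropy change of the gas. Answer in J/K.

ΔS_gas = 3.44 J/K

For an ideal gas in free expansion Q = 0 and W = 0, so T is unchanged.
Entropy is a state function; using a reversible isothermal path, ΔS_gas = nR ln(V₂/V₁) = 0.306 × 8.314 × ln(99/25.6) = 3.44 J/K.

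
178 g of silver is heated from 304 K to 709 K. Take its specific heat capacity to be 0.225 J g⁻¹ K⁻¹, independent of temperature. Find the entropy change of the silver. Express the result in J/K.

ΔS = 33.9 J/K

ΔS = ∫dQ_rev/T = m c ln(T₂/T₁) = 178 × 0.225 × ln(709/304) = 33.9 J/K.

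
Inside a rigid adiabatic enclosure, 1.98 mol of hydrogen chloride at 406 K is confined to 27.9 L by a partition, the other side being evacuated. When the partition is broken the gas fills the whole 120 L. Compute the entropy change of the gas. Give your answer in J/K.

No heat is exchanged and no work is done, so the ideal-gas temperature stays constant.
Entropy is a state function; using a reversible isothermal path, ΔS_gas = nR ln(V₂/V₁) = 1.98 × 8.314 × ln(120/27.9) = 24 J/K.

ΔS_gas = 24 J/K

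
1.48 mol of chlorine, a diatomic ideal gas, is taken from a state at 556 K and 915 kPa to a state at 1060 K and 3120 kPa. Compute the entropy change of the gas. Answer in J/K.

ΔS = 12.7 J/K

ΔS = nC_p ln(T₂/T₁) − nR ln(P₂/P₁), with C_p = 7R/2 = 29.1 J mol⁻¹ K⁻¹ for a diatomic ideal gas.
ΔS = 1.48 × [29.1 × ln(1060/556) − 8.314 × ln(3120/915)] = 12.7 J/K.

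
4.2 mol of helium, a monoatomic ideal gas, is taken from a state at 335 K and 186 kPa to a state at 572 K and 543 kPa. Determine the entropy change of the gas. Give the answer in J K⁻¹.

ΔS = nC_p ln(T₂/T₁) − nR ln(P₂/P₁), with C_p = 5R/2 = 20.79 J mol⁻¹ K⁻¹ for a monoatomic ideal gas.
ΔS = 4.2 × [20.79 × ln(572/335) − 8.314 × ln(543/186)] = 9.29 J/K.

ΔS = 9.29 J/K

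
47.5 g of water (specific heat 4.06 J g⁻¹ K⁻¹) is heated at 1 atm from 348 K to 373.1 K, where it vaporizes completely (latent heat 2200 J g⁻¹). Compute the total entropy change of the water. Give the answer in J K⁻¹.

Warming step: ΔS₁ = m c ln(T_tr/T_i) = 47.5 × 4.06 × ln(373.1/348) = 13.43 J/K.
Phase change: ΔS₂ = +mL/T_tr = 47.5 × 2200 / 373.1 = 280.1 J/K.
ΔS_total = (13.43) + (280.1) = 294 J/K.

ΔS = 294 J/K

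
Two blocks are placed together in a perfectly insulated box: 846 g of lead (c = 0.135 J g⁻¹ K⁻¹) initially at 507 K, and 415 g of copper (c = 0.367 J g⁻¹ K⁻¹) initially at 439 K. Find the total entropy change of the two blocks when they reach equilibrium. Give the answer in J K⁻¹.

Energy balance: T_f = (m₁c₁T₁ + m₂c₂T₂)/(m₁c₁ + m₂c₂) = 468.14 K.
ΔS₁ = m₁c₁ ln(T_f/T₁) = 114.21 × ln(468.14/507) = -9.107 J/K.
ΔS₂ = m₂c₂ ln(T_f/T₂) = 152.305 × ln(468.14/439) = 9.788 J/K.
ΔS_total = -9.107 + 9.788 = 0.681 J/K.

ΔS_total = 0.681 J/K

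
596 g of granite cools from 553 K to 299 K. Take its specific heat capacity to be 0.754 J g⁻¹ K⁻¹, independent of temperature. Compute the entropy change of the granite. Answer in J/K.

ΔS = ∫dQ_rev/T = m c ln(T₂/T₁) = 596 × 0.754 × ln(299/553) = -276 J/K.

ΔS = -276 J/K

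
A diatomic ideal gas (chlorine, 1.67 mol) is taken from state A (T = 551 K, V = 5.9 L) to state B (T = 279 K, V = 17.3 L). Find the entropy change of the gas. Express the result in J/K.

Entropy is a state function: ΔS = nC_V ln(T₂/T₁) + nR ln(V₂/V₁), with C_V = 5R/2 = 20.79 J mol⁻¹ K⁻¹ for a diatomic ideal gas.
ΔS = 1.67 × [20.79 × ln(279/551) + 8.314 × ln(17.3/5.9)] = -8.69 J/K.

ΔS = -8.69 J/K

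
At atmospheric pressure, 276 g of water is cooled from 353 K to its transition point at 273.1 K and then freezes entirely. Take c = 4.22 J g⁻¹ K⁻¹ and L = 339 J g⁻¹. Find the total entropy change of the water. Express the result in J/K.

ΔS = -642 J/K

Cooling step: ΔS₁ = m c ln(T_tr/T_i) = 276 × 4.22 × ln(273.1/353) = -298.9 J/K.
Phase change: ΔS₂ = −mL/T_tr = −276 × 339 / 273.1 = -342.6 J/K.
ΔS_total = (-298.9) + (-342.6) = -642 J/K.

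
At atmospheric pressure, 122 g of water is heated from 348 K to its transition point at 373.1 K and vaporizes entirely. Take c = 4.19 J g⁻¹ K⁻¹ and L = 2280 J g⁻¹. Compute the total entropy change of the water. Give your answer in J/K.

Warming step: ΔS₁ = m c ln(T_tr/T_i) = 122 × 4.19 × ln(373.1/348) = 35.6 J/K.
Phase change: ΔS₂ = +mL/T_tr = 122 × 2280 / 373.1 = 745.5 J/K.
ΔS_total = (35.6) + (745.5) = 781 J/K.

ΔS = 781 J/K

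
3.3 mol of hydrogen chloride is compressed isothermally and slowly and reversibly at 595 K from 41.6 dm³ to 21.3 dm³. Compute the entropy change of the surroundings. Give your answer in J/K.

ΔS_surr = 18.4 J/K

For an isothermal ideal gas ΔS_gas = nR ln(V₂/V₁) = 3.3 × 8.314 × ln(21.3/41.6) = -18.4 J/K.
The process is reversible, so ΔS_surr = −ΔS_gas = 18.4 J/K and ΔS_universe = 0.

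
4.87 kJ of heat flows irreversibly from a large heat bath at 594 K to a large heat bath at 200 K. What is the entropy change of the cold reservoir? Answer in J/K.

ΔS_cold = 24.4 J/K

The cold reservoir gains heat Q, so ΔS_cold = +Q/T_C = 4870/200 = 24.4 J/K.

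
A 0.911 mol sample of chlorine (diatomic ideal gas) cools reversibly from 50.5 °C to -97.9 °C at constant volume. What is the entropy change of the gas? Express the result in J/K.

In kelvin: T₁ = 323.65 K, T₂ = 175.25 K. At constant volume, ΔS = nC_V ln(T₂/T₁) with C_V = 5R/2 = 20.79 J mol⁻¹ K⁻¹.
ΔS = 0.911 × 20.79 × ln(175.25/323.65) = -11.6 J/K.

ΔS = -11.6 J/K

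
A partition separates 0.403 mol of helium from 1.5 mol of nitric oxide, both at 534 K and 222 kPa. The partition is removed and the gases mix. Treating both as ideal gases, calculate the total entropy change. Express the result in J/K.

Mole fractions: x_A = 0.403/1.9 = 0.212, x_B = 0.788.
ΔS_mix = −R(n_A ln x_A + n_B ln x_B) = −8.314 × (0.403 ln 0.212 + 1.5 ln 0.788) = 8.17 J/K.

ΔS_mix = 8.17 J/K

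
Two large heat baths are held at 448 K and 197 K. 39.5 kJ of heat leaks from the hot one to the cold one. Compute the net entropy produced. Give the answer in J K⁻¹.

ΔS_hot = −Q/T_H = −39500/448 = -88.17 J/K and ΔS_cold = +Q/T_C = 39500/197 = 200.5 J/K.
ΔS_total = -88.17 + 200.5 = 112 J/K, positive as the second law requires.

ΔS_total = 112 J/K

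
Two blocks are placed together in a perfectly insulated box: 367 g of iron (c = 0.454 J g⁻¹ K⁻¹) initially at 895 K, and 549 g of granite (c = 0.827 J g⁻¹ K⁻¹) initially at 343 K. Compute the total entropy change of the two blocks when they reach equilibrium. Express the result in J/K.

ΔS_total = 63.1 J/K

Energy balance: T_f = (m₁c₁T₁ + m₂c₂T₂)/(m₁c₁ + m₂c₂) = 491.19 K.
ΔS₁ = m₁c₁ ln(T_f/T₁) = 166.618 × ln(491.19/895) = -99.969 J/K.
ΔS₂ = m₂c₂ ln(T_f/T₂) = 454.023 × ln(491.19/343) = 163.04 J/K.
ΔS_total = -99.969 + 163.04 = 63.1 J/K.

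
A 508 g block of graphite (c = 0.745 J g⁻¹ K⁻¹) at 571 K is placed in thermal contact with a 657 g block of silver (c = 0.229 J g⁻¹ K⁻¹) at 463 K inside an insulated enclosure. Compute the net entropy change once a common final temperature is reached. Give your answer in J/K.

Energy balance: T_f = (m₁c₁T₁ + m₂c₂T₂)/(m₁c₁ + m₂c₂) = 540.28 K.
ΔS₁ = m₁c₁ ln(T_f/T₁) = 378.46 × ln(540.28/571) = -20.93 J/K.
ΔS₂ = m₂c₂ ln(T_f/T₂) = 150.453 × ln(540.28/463) = 23.22 J/K.
ΔS_total = -20.93 + 23.22 = 2.29 J/K.

ΔS_total = 2.29 J/K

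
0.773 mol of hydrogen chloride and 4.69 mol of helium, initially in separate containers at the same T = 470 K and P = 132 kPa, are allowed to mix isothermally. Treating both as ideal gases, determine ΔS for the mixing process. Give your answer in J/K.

ΔS_mix = 18.5 J/K

Mole fractions: x_A = 0.773/5.46 = 0.141, x_B = 0.859.
ΔS_mix = −R(n_A ln x_A + n_B ln x_B) = −8.314 × (0.773 ln 0.141 + 4.69 ln 0.859) = 18.5 J/K.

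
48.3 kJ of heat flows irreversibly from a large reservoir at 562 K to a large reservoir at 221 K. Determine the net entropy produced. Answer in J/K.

ΔS_hot = −Q/T_H = −48300/562 = -85.94 J/K and ΔS_cold = +Q/T_C = 48300/221 = 218.6 J/K.
ΔS_total = -85.94 + 218.6 = 133 J/K, positive as the second law requires.

ΔS_total = 133 J/K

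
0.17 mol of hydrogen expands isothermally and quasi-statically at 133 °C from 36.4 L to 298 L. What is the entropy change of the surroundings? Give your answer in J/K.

ΔS_surr = -2.97 J/K

For an isothermal ideal gas ΔS_gas = nR ln(V₂/V₁) = 0.17 × 8.314 × ln(298/36.4) = 2.97 J/K.
The process is reversible, so ΔS_surr = −ΔS_gas = -2.97 J/K and ΔS_universe = 0.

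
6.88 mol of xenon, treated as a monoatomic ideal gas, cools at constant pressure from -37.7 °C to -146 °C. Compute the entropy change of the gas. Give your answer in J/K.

In kelvin: T₁ = 235.45 K, T₂ = 127.15 K. At constant pressure, ΔS = nC_p ln(T₂/T₁) with C_p = 5R/2 = 20.79 J mol⁻¹ K⁻¹.
ΔS = 6.88 × 20.79 × ln(127.15/235.45) = -88.1 J/K.

ΔS = -88.1 J/K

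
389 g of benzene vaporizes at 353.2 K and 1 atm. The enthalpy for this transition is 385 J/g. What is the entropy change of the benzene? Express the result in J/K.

ΔS = 424 J/K

Heat absorbed by the substance: Q = mL = 389 × 385 = 149765 J.
At constant T, ΔS = Q_rev/T = 149765 / 353.2 = 424 J/K.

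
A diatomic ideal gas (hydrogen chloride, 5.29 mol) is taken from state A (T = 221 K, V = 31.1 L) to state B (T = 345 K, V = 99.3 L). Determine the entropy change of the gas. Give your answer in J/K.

ΔS = 100 J/K

Entropy is a state function: ΔS = nC_V ln(T₂/T₁) + nR ln(V₂/V₁), with C_V = 5R/2 = 20.79 J mol⁻¹ K⁻¹ for a diatomic ideal gas.
ΔS = 5.29 × [20.79 × ln(345/221) + 8.314 × ln(99.3/31.1)] = 100 J/K.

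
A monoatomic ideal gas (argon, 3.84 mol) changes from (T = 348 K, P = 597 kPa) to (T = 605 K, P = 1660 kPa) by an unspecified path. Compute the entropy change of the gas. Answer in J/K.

ΔS = 11.5 J/K

ΔS = nC_p ln(T₂/T₁) − nR ln(P₂/P₁), with C_p = 5R/2 = 20.79 J mol⁻¹ K⁻¹ for a monoatomic ideal gas.
ΔS = 3.84 × [20.79 × ln(605/348) − 8.314 × ln(1660/597)] = 11.5 J/K.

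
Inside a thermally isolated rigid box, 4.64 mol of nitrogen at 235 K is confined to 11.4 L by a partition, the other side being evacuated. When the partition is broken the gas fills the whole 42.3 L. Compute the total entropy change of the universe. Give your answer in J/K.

No heat is exchanged and no work is done, so the ideal-gas temperature stays constant.
Entropy is a state function; using a reversible isothermal path, ΔS_gas = nR ln(V₂/V₁) = 4.64 × 8.314 × ln(42.3/11.4) = 50.6 J/K.
The insulated surroundings exchange no heat, so ΔS_surr = 0 and ΔS_universe = ΔS_gas.

ΔS_universe = 50.6 J/K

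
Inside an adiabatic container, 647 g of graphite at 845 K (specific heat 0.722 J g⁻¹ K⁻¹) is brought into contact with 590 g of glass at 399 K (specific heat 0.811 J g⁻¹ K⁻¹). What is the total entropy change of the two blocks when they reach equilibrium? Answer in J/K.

Energy balance: T_f = (m₁c₁T₁ + m₂c₂T₂)/(m₁c₁ + m₂c₂) = 619.32 K.
ΔS₁ = m₁c₁ ln(T_f/T₁) = 467.134 × ln(619.32/845) = -145.14 J/K.
ΔS₂ = m₂c₂ ln(T_f/T₂) = 478.49 × ln(619.32/399) = 210.37 J/K.
ΔS_total = -145.14 + 210.37 = 65.2 J/K.

ΔS_total = 65.2 J/K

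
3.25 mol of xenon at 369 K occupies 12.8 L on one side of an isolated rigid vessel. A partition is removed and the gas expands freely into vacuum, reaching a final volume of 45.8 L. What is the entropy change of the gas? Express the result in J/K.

For an ideal gas in free expansion Q = 0 and W = 0, so T is unchanged.
Entropy is a state function; using a reversible isothermal path, ΔS_gas = nR ln(V₂/V₁) = 3.25 × 8.314 × ln(45.8/12.8) = 34.4 J/K.

ΔS_gas = 34.4 J/K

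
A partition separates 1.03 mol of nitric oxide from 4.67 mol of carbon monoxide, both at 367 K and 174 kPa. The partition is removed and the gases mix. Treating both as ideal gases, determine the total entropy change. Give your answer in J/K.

Mole fractions: x_A = 1.03/5.7 = 0.181, x_B = 0.819.
ΔS_mix = −R(n_A ln x_A + n_B ln x_B) = −8.314 × (1.03 ln 0.181 + 4.67 ln 0.819) = 22.4 J/K.

ΔS_mix = 22.4 J/K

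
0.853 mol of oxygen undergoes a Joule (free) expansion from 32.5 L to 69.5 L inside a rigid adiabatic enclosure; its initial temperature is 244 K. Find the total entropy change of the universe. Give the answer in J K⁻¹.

No heat is exchanged and no work is done, so the ideal-gas temperature stays constant.
Entropy is a state function; using a reversible isothermal path, ΔS_gas = nR ln(V₂/V₁) = 0.853 × 8.314 × ln(69.5/32.5) = 5.39 J/K.
The insulated surroundings exchange no heat, so ΔS_surr = 0 and ΔS_universe = ΔS_gas.

ΔS_universe = 5.39 J/K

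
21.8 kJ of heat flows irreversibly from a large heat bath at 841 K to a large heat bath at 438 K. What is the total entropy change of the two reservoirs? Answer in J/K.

ΔS_total = 23.9 J/K

ΔS_hot = −Q/T_H = −21800/841 = -25.92 J/K and ΔS_cold = +Q/T_C = 21800/438 = 49.77 J/K.
ΔS_total = -25.92 + 49.77 = 23.9 J/K, positive as the second law requires.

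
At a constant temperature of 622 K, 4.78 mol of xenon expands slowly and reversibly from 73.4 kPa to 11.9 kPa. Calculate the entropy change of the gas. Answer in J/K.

ΔS_gas = 72.3 J/K

For an isothermal ideal gas ΔS_gas = nR ln(P₁/P₂) = 4.78 × 8.314 × ln(73.4/11.9) = 72.3 J/K.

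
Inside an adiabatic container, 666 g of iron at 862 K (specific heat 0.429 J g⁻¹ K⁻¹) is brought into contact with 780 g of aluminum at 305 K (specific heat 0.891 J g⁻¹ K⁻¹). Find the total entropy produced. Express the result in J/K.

Energy balance: T_f = (m₁c₁T₁ + m₂c₂T₂)/(m₁c₁ + m₂c₂) = 467.28 K.
ΔS₁ = m₁c₁ ln(T_f/T₁) = 285.714 × ln(467.28/862) = -175 J/K.
ΔS₂ = m₂c₂ ln(T_f/T₂) = 694.98 × ln(467.28/305) = 296.5 J/K.
ΔS_total = -175 + 296.5 = 122 J/K.

ΔS_total = 122 J/K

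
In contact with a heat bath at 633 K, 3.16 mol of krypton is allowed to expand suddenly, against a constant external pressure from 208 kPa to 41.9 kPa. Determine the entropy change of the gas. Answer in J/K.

ΔS_gas = 42.1 J/K

Entropy is a state function, so ΔS_gas depends only on the end states.
For an isothermal ideal gas ΔS_gas = nR ln(P₁/P₂) = 3.16 × 8.314 × ln(208/41.9) = 42.1 J/K.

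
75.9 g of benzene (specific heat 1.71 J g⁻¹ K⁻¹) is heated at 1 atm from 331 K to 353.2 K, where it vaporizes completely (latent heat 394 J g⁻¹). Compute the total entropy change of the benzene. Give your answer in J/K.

Warming step: ΔS₁ = m c ln(T_tr/T_i) = 75.9 × 1.71 × ln(353.2/331) = 8.425 J/K.
Phase change: ΔS₂ = +mL/T_tr = 75.9 × 394 / 353.2 = 84.67 J/K.
ΔS_total = (8.425) + (84.67) = 93.1 J/K.

ΔS = 93.1 J/K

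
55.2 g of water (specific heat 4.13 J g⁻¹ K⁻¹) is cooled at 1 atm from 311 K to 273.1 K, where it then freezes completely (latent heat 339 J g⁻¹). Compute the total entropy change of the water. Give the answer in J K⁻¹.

ΔS = -98.1 J/K

Cooling step: ΔS₁ = m c ln(T_tr/T_i) = 55.2 × 4.13 × ln(273.1/311) = -29.63 J/K.
Phase change: ΔS₂ = −mL/T_tr = −55.2 × 339 / 273.1 = -68.52 J/K.
ΔS_total = (-29.63) + (-68.52) = -98.1 J/K.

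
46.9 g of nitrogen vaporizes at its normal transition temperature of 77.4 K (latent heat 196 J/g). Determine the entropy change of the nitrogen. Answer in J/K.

ΔS = 119 J/K

Heat absorbed by the substance: Q = mL = 46.9 × 196 = 9192.4 J.
At constant T, ΔS = Q_rev/T = 9192.4 / 77.4 = 119 J/K.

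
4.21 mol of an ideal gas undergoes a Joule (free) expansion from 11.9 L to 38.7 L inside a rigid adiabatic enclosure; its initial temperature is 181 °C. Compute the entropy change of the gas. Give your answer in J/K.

No heat is exchanged and no work is done, so the ideal-gas temperature stays constant.
Entropy is a state function; using a reversible isothermal path, ΔS_gas = nR ln(V₂/V₁) = 4.21 × 8.314 × ln(38.7/11.9) = 41.3 J/K.

ΔS_gas = 41.3 J/K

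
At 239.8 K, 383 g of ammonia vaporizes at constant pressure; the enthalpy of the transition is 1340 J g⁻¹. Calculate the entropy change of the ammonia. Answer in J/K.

Heat absorbed by the substance: Q = mL = 383 × 1340 = 513220 J.
At constant T, ΔS = Q_rev/T = 513220 / 239.8 = 2140 J/K.

ΔS = 2140 J/K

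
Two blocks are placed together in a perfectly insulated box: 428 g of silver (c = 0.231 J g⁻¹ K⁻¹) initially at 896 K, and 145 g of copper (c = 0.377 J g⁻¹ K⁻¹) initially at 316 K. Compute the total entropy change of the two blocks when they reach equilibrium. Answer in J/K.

Energy balance: T_f = (m₁c₁T₁ + m₂c₂T₂)/(m₁c₁ + m₂c₂) = 689.49 K.
ΔS₁ = m₁c₁ ln(T_f/T₁) = 98.868 × ln(689.49/896) = -25.902 J/K.
ΔS₂ = m₂c₂ ln(T_f/T₂) = 54.665 × ln(689.49/316) = 42.65 J/K.
ΔS_total = -25.902 + 42.65 = 16.7 J/K.

ΔS_total = 16.7 J/K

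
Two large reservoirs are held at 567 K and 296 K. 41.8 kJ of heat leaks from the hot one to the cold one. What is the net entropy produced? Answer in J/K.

ΔS_total = 67.5 J/K

ΔS_hot = −Q/T_H = −41800/567 = -73.72 J/K and ΔS_cold = +Q/T_C = 41800/296 = 141.2 J/K.
ΔS_total = -73.72 + 141.2 = 67.5 J/K, positive as the second law requires.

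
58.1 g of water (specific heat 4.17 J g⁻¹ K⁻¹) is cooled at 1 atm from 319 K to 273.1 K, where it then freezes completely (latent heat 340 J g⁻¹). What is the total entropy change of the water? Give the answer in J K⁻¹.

Cooling step: ΔS₁ = m c ln(T_tr/T_i) = 58.1 × 4.17 × ln(273.1/319) = -37.64 J/K.
Phase change: ΔS₂ = −mL/T_tr = −58.1 × 340 / 273.1 = -72.33 J/K.
ΔS_total = (-37.64) + (-72.33) = -110 J/K.

ΔS = -110 J/K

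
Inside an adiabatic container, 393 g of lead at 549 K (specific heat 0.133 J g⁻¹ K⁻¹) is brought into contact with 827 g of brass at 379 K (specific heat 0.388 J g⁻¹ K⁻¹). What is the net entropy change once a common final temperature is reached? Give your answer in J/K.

Energy balance: T_f = (m₁c₁T₁ + m₂c₂T₂)/(m₁c₁ + m₂c₂) = 402.81 K.
ΔS₁ = m₁c₁ ln(T_f/T₁) = 52.269 × ln(402.81/549) = -16.18 J/K.
ΔS₂ = m₂c₂ ln(T_f/T₂) = 320.876 × ln(402.81/379) = 19.55 J/K.
ΔS_total = -16.18 + 19.55 = 3.37 J/K.

ΔS_total = 3.37 J/K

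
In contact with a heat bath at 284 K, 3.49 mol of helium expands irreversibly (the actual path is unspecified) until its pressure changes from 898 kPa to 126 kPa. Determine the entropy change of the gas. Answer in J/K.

Entropy is a state function, so ΔS_gas depends only on the end states.
For an isothermal ideal gas ΔS_gas = nR ln(P₁/P₂) = 3.49 × 8.314 × ln(898/126) = 57 J/K.

ΔS_gas = 57 J/K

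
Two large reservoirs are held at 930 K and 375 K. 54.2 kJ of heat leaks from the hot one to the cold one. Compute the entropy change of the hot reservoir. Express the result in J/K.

ΔS_hot = -58.3 J/K

The hot reservoir loses heat Q, so ΔS_hot = −Q/T_H = −54200/930 = -58.3 J/K.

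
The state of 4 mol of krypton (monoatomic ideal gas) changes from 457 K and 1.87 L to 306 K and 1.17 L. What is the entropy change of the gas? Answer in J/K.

ΔS = -35.6 J/K

Entropy is a state function: ΔS = nC_V ln(T₂/T₁) + nR ln(V₂/V₁), with C_V = 3R/2 = 12.47 J mol⁻¹ K⁻¹ for a monoatomic ideal gas.
ΔS = 4 × [12.47 × ln(306/457) + 8.314 × ln(1.17/1.87)] = -35.6 J/K.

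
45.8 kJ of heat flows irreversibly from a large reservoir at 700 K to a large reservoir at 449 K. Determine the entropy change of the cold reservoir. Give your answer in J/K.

ΔS_cold = 102 J/K

The cold reservoir gains heat Q, so ΔS_cold = +Q/T_C = 45800/449 = 102 J/K.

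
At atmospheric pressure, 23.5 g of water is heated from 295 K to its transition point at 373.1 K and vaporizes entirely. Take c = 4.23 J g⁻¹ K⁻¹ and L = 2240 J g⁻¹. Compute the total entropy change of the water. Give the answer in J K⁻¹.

Warming step: ΔS₁ = m c ln(T_tr/T_i) = 23.5 × 4.23 × ln(373.1/295) = 23.35 J/K.
Phase change: ΔS₂ = +mL/T_tr = 23.5 × 2240 / 373.1 = 141.1 J/K.
ΔS_total = (23.35) + (141.1) = 164 J/K.

ΔS = 164 J/K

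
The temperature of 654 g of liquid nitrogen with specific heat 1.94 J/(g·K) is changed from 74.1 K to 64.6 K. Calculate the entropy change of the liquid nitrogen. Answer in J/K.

ΔS = ∫dQ_rev/T = m c ln(T₂/T₁) = 654 × 1.94 × ln(64.6/74.1) = -174 J/K.

ΔS = -174 J/K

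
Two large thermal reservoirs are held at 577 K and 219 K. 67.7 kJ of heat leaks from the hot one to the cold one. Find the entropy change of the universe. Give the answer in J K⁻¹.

ΔS_hot = −Q/T_H = −67700/577 = -117.3 J/K and ΔS_cold = +Q/T_C = 67700/219 = 309.1 J/K.
ΔS_total = -117.3 + 309.1 = 192 J/K, positive as the second law requires.

ΔS_total = 192 J/K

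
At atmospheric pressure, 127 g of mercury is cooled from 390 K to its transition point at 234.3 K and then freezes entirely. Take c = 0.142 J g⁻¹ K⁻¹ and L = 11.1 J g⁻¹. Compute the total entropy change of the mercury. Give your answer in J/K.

ΔS = -15.2 J/K

Cooling step: ΔS₁ = m c ln(T_tr/T_i) = 127 × 0.142 × ln(234.3/390) = -9.189 J/K.
Phase change: ΔS₂ = −mL/T_tr = −127 × 11.1 / 234.3 = -6.017 J/K.
ΔS_total = (-9.189) + (-6.017) = -15.2 J/K.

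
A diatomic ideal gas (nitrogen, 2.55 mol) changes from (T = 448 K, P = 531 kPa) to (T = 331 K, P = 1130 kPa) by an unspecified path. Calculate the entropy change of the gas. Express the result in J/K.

ΔS = nC_p ln(T₂/T₁) − nR ln(P₂/P₁), with C_p = 7R/2 = 29.1 J mol⁻¹ K⁻¹ for a diatomic ideal gas.
ΔS = 2.55 × [29.1 × ln(331/448) − 8.314 × ln(1130/531)] = -38.5 J/K.

ΔS = -38.5 J/K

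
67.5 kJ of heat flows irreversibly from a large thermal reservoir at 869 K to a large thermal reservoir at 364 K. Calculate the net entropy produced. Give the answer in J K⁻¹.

ΔS_hot = −Q/T_H = −67500/869 = -77.68 J/K and ΔS_cold = +Q/T_C = 67500/364 = 185.4 J/K.
ΔS_total = -77.68 + 185.4 = 108 J/K, positive as the second law requires.

ΔS_total = 108 J/K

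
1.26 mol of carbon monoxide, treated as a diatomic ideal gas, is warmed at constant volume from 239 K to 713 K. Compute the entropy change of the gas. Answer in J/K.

ΔS = 28.6 J/K

At constant volume, ΔS = nC_V ln(T₂/T₁) with C_V = 5R/2 = 20.79 J mol⁻¹ K⁻¹.
ΔS = 1.26 × 20.79 × ln(713/239) = 28.6 J/K.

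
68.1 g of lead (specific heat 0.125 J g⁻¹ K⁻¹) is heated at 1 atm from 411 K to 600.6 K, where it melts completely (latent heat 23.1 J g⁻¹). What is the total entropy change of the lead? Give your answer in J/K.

ΔS = 5.85 J/K

Warming step: ΔS₁ = m c ln(T_tr/T_i) = 68.1 × 0.125 × ln(600.6/411) = 3.229 J/K.
Phase change: ΔS₂ = +mL/T_tr = 68.1 × 23.1 / 600.6 = 2.619 J/K.
ΔS_total = (3.229) + (2.619) = 5.85 J/K.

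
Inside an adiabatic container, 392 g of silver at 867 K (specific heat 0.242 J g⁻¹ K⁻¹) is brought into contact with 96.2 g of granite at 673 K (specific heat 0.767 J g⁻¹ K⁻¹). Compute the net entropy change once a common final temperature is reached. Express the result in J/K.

Energy balance: T_f = (m₁c₁T₁ + m₂c₂T₂)/(m₁c₁ + m₂c₂) = 782.12 K.
ΔS₁ = m₁c₁ ln(T_f/T₁) = 94.864 × ln(782.12/867) = -9.7735 J/K.
ΔS₂ = m₂c₂ ln(T_f/T₂) = 73.7854 × ln(782.12/673) = 11.088 J/K.
ΔS_total = -9.7735 + 11.088 = 1.31 J/K.

ΔS_total = 1.31 J/K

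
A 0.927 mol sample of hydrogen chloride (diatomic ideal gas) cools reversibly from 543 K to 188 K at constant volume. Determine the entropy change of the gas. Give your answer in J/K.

ΔS = -20.4 J/K

At constant volume, ΔS = nC_V ln(T₂/T₁) with C_V = 5R/2 = 20.79 J mol⁻¹ K⁻¹.
ΔS = 0.927 × 20.79 × ln(188/543) = -20.4 J/K.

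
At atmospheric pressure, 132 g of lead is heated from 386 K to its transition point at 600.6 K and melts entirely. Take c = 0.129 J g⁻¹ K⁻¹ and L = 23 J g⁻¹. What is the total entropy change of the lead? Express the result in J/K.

ΔS = 12.6 J/K

Warming step: ΔS₁ = m c ln(T_tr/T_i) = 132 × 0.129 × ln(600.6/386) = 7.528 J/K.
Phase change: ΔS₂ = +mL/T_tr = 132 × 23 / 600.6 = 5.055 J/K.
ΔS_total = (7.528) + (5.055) = 12.6 J/K.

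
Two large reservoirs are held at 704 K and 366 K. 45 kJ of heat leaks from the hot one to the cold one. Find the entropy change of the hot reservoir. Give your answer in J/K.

The hot reservoir loses heat Q, so ΔS_hot = −Q/T_H = −45000/704 = -63.9 J/K.

ΔS_hot = -63.9 J/K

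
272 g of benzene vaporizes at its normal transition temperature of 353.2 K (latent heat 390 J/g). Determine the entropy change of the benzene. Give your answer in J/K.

ΔS = 300 J/K

Heat absorbed by the substance: Q = mL = 272 × 390 = 106080 J.
At constant T, ΔS = Q_rev/T = 106080 / 353.2 = 300 J/K.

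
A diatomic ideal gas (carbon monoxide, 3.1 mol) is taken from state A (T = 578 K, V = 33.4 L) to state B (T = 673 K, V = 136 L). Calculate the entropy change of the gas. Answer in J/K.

Entropy is a state function: ΔS = nC_V ln(T₂/T₁) + nR ln(V₂/V₁), with C_V = 5R/2 = 20.79 J mol⁻¹ K⁻¹ for a diatomic ideal gas.
ΔS = 3.1 × [20.79 × ln(673/578) + 8.314 × ln(136/33.4)] = 46 J/K.

ΔS = 46 J/K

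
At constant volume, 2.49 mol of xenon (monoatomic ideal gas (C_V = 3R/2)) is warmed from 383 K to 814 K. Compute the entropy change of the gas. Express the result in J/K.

At constant volume, ΔS = nC_V ln(T₂/T₁) with C_V = 3R/2 = 12.47 J mol⁻¹ K⁻¹.
ΔS = 2.49 × 12.47 × ln(814/383) = 23.4 J/K.

ΔS = 23.4 J/K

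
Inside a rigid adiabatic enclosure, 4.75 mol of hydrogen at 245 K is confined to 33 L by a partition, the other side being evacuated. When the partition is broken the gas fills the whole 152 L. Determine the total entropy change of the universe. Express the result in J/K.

For an ideal gas in free expansion Q = 0 and W = 0, so T is unchanged.
Entropy is a state function; using a reversible isothermal path, ΔS_gas = nR ln(V₂/V₁) = 4.75 × 8.314 × ln(152/33) = 60.3 J/K.
The insulated surroundings exchange no heat, so ΔS_surr = 0 and ΔS_universe = ΔS_gas.

ΔS_universe = 60.3 J/K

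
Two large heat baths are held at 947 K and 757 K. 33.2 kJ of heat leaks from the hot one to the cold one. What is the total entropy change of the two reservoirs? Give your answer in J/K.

ΔS_total = 8.8 J/K

ΔS_hot = −Q/T_H = −33200/947 = -35.06 J/K and ΔS_cold = +Q/T_C = 33200/757 = 43.86 J/K.
ΔS_total = -35.06 + 43.86 = 8.8 J/K, positive as the second law requires.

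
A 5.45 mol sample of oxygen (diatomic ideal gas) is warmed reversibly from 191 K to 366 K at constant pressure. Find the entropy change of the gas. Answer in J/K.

At constant pressure, ΔS = nC_p ln(T₂/T₁) with C_p = 7R/2 = 29.1 J mol⁻¹ K⁻¹.
ΔS = 5.45 × 29.1 × ln(366/191) = 103 J/K.

ΔS = 103 J/K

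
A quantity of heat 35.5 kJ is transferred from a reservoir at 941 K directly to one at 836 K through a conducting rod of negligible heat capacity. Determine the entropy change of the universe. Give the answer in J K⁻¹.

ΔS_total = 4.74 J/K

ΔS_hot = −Q/T_H = −35500/941 = -37.726 J/K and ΔS_cold = +Q/T_C = 35500/836 = 42.464 J/K.
ΔS_total = -37.726 + 42.464 = 4.74 J/K, positive as the second law requires.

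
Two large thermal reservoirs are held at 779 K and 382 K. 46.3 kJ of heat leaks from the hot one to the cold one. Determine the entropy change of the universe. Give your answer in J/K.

ΔS_hot = −Q/T_H = −46300/779 = -59.44 J/K and ΔS_cold = +Q/T_C = 46300/382 = 121.2 J/K.
ΔS_total = -59.44 + 121.2 = 61.8 J/K, positive as the second law requires.

ΔS_total = 61.8 J/K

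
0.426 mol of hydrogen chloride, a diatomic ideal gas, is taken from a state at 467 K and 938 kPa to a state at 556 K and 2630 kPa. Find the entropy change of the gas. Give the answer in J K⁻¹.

ΔS = nC_p ln(T₂/T₁) − nR ln(P₂/P₁), with C_p = 7R/2 = 29.1 J mol⁻¹ K⁻¹ for a diatomic ideal gas.
ΔS = 0.426 × [29.1 × ln(556/467) − 8.314 × ln(2630/938)] = -1.49 J/K.

ΔS = -1.49 J/K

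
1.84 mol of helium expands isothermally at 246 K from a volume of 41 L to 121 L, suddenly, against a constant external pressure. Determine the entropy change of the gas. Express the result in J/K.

Entropy is a state function, so ΔS_gas depends only on the end states.
For an isothermal ideal gas ΔS_gas = nR ln(V₂/V₁) = 1.84 × 8.314 × ln(121/41) = 16.6 J/K.

ΔS_gas = 16.6 J/K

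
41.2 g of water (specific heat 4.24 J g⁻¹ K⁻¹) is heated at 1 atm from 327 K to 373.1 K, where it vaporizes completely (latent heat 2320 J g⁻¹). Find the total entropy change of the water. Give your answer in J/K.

ΔS = 279 J/K

Warming step: ΔS₁ = m c ln(T_tr/T_i) = 41.2 × 4.24 × ln(373.1/327) = 23.04 J/K.
Phase change: ΔS₂ = +mL/T_tr = 41.2 × 2320 / 373.1 = 256.2 J/K.
ΔS_total = (23.04) + (256.2) = 279 J/K.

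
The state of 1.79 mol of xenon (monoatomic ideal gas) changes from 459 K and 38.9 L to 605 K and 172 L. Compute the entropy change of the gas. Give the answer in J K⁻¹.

ΔS = 28.3 J/K

Entropy is a state function: ΔS = nC_V ln(T₂/T₁) + nR ln(V₂/V₁), with C_V = 3R/2 = 12.47 J mol⁻¹ K⁻¹ for a monoatomic ideal gas.
ΔS = 1.79 × [12.47 × ln(605/459) + 8.314 × ln(172/38.9)] = 28.3 J/K.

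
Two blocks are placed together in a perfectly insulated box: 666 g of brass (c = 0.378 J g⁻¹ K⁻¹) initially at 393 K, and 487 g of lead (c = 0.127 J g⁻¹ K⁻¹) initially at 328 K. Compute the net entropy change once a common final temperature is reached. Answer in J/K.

Energy balance: T_f = (m₁c₁T₁ + m₂c₂T₂)/(m₁c₁ + m₂c₂) = 380.18 K.
ΔS₁ = m₁c₁ ln(T_f/T₁) = 251.748 × ln(380.18/393) = -8.349 J/K.
ΔS₂ = m₂c₂ ln(T_f/T₂) = 61.849 × ln(380.18/328) = 9.131 J/K.
ΔS_total = -8.349 + 9.131 = 0.782 J/K.

ΔS_total = 0.782 J/K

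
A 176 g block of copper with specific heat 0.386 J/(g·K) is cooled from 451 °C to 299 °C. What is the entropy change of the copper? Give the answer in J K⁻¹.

ΔS = -16 J/K

In kelvin: T₁ = 724.15 K, T₂ = 572.15 K. ΔS = ∫dQ_rev/T = m c ln(T₂/T₁) = 176 × 0.386 × ln(572.15/724.15) = -16 J/K.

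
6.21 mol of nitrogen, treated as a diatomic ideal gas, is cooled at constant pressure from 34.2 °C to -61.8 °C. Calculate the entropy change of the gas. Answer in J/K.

ΔS = -67.7 J/K

In kelvin: T₁ = 307.35 K, T₂ = 211.35 K. At constant pressure, ΔS = nC_p ln(T₂/T₁) with C_p = 7R/2 = 29.1 J mol⁻¹ K⁻¹.
ΔS = 6.21 × 29.1 × ln(211.35/307.35) = -67.7 J/K.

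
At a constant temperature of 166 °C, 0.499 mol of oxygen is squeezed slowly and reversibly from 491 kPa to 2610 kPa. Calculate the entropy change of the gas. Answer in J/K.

For an isothermal ideal gas ΔS_gas = nR ln(P₁/P₂) = 0.499 × 8.314 × ln(491/2610) = -6.93 J/K.

ΔS_gas = -6.93 J/K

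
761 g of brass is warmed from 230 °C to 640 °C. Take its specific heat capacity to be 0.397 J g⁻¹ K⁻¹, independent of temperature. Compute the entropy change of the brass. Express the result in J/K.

In kelvin: T₁ = 503.15 K, T₂ = 913.15 K. ΔS = ∫dQ_rev/T = m c ln(T₂/T₁) = 761 × 0.397 × ln(913.15/503.15) = 180 J/K.

ΔS = 180 J/K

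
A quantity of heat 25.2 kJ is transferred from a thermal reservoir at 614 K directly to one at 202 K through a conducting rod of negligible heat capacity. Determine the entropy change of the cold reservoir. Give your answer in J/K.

ΔS_cold = 125 J/K

The cold reservoir gains heat Q, so ΔS_cold = +Q/T_C = 25200/202 = 125 J/K.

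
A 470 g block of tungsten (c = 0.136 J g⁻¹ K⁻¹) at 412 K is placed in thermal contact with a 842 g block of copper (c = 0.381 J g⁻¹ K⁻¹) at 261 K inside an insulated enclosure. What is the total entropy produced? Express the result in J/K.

Energy balance: T_f = (m₁c₁T₁ + m₂c₂T₂)/(m₁c₁ + m₂c₂) = 286.09 K.
ΔS₁ = m₁c₁ ln(T_f/T₁) = 63.92 × ln(286.09/412) = -23.31 J/K.
ΔS₂ = m₂c₂ ln(T_f/T₂) = 320.802 × ln(286.09/261) = 29.44 J/K.
ΔS_total = -23.31 + 29.44 = 6.13 J/K.

ΔS_total = 6.13 J/K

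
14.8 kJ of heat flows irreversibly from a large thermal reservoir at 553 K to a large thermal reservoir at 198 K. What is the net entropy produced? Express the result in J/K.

ΔS_hot = −Q/T_H = −14800/553 = -26.76 J/K and ΔS_cold = +Q/T_C = 14800/198 = 74.75 J/K.
ΔS_total = -26.76 + 74.75 = 48 J/K, positive as the second law requires.

ΔS_total = 48 J/K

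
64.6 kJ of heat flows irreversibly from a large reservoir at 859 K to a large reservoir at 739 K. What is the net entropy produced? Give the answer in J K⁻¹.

ΔS_hot = −Q/T_H = −64600/859 = -75.2 J/K and ΔS_cold = +Q/T_C = 64600/739 = 87.42 J/K.
ΔS_total = -75.2 + 87.42 = 12.2 J/K, positive as the second law requires.

ΔS_total = 12.2 J/K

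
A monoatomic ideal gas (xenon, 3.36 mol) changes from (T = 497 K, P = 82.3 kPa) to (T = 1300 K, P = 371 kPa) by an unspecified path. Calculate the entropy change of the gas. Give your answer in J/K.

ΔS = 25.1 J/K

ΔS = nC_p ln(T₂/T₁) − nR ln(P₂/P₁), with C_p = 5R/2 = 20.79 J mol⁻¹ K⁻¹ for a monoatomic ideal gas.
ΔS = 3.36 × [20.79 × ln(1300/497) − 8.314 × ln(371/82.3)] = 25.1 J/K.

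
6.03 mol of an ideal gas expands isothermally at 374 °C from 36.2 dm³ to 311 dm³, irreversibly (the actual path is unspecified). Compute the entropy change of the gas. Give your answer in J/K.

Entropy is a state function, so ΔS_gas depends only on the end states.
For an isothermal ideal gas ΔS_gas = nR ln(V₂/V₁) = 6.03 × 8.314 × ln(311/36.2) = 108 J/K.

ΔS_gas = 108 J/K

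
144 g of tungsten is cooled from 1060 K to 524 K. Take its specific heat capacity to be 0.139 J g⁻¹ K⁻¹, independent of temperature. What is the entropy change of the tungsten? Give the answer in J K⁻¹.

ΔS = ∫dQ_rev/T = m c ln(T₂/T₁) = 144 × 0.139 × ln(524/1060) = -14.1 J/K.

ΔS = -14.1 J/K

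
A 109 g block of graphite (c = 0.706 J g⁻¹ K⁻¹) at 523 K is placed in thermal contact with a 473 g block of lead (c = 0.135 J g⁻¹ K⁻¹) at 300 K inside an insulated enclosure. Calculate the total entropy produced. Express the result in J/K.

ΔS_total = 5.23 J/K

Energy balance: T_f = (m₁c₁T₁ + m₂c₂T₂)/(m₁c₁ + m₂c₂) = 421.87 K.
ΔS₁ = m₁c₁ ln(T_f/T₁) = 76.954 × ln(421.87/523) = -16.54 J/K.
ΔS₂ = m₂c₂ ln(T_f/T₂) = 63.855 × ln(421.87/300) = 21.77 J/K.
ΔS_total = -16.54 + 21.77 = 5.23 J/K.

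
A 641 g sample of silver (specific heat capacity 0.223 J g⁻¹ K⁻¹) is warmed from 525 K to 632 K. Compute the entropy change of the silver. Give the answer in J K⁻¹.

ΔS = ∫dQ_rev/T = m c ln(T₂/T₁) = 641 × 0.223 × ln(632/525) = 26.5 J/K.

ΔS = 26.5 J/K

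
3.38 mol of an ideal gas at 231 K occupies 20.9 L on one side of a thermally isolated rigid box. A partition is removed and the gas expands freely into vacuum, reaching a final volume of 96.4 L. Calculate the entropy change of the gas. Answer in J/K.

For an ideal gas in free expansion Q = 0 and W = 0, so T is unchanged.
Entropy is a state function; using a reversible isothermal path, ΔS_gas = nR ln(V₂/V₁) = 3.38 × 8.314 × ln(96.4/20.9) = 43 J/K.

ΔS_gas = 43 J/K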